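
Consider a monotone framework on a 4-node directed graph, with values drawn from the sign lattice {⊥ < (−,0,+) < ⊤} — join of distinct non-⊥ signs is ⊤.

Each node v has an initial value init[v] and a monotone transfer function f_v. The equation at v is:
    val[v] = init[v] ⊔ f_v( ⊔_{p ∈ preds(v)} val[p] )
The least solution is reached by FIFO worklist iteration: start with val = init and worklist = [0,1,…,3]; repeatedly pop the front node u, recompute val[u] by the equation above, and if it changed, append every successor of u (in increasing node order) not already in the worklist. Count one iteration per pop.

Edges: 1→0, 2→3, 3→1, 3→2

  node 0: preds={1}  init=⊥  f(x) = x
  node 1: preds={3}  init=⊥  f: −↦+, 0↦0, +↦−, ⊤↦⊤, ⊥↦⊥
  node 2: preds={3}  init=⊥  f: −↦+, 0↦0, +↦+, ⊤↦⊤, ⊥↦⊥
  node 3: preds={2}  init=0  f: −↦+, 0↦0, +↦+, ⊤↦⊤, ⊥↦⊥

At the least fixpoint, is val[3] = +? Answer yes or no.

Worklist (5 pops):
  #1 pop 0: in=⊥ → ⊥ (no change)
  #2 pop 1: in=0 → 0 (was ⊥); enqueue [0]
  #3 pop 2: in=0 → 0 (was ⊥); enqueue []
  #4 pop 3: in=0 → 0 (no change)
  #5 pop 0: in=0 → 0 (was ⊥); enqueue []

Fixpoint:
  val[0] = 0
  val[1] = 0
  val[2] = 0
  val[3] = 0

no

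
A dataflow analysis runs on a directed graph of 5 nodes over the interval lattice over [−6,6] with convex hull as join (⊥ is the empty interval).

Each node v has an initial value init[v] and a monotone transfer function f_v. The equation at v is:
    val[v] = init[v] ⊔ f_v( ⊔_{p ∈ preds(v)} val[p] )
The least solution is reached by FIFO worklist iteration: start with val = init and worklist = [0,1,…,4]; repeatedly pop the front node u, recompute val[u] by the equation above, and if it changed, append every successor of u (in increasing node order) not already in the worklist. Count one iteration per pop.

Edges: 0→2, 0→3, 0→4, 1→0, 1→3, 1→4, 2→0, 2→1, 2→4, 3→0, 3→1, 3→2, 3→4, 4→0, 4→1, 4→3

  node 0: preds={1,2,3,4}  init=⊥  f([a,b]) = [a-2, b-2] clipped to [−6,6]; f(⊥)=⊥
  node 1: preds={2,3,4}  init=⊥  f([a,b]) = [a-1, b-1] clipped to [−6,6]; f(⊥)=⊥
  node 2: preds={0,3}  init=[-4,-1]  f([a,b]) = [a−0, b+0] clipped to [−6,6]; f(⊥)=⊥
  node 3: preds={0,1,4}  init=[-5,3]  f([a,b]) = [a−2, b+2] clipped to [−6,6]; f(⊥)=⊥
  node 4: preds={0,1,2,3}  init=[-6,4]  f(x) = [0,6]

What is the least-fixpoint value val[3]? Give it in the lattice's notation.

Trace (12 dequeues):
  [1] u=0 | in [-6,4] | out [-6,2] | prev ⊥ | push {}
  [2] u=1 | in [-6,4] | out [-6,3] | prev ⊥ | push {0}
  [3] u=2 | in [-6,3] | out [-6,3] | prev [-4,-1] | push {1}
  [4] u=3 | in [-6,4] | out [-6,6] | prev [-5,3] | push {2}
  [5] u=4 | in [-6,6] | out [-6,6] | prev [-6,4] | push {3}
  [6] u=0 | in [-6,6] | out [-6,4] | prev [-6,2] | push {4}
  [7] u=1 | in [-6,6] | out [-6,5] | prev [-6,3] | push {0}
  [8] u=2 | in [-6,6] | out [-6,6] | prev [-6,3] | push {1}
  [9] u=3 | in [-6,6] | out [-6,6] | ==
  [10] u=4 | in [-6,6] | out [-6,6] | ==
  [11] u=0 | in [-6,6] | out [-6,4] | ==
  [12] u=1 | in [-6,6] | out [-6,5] | ==

Converged values:
  [0] [-6,4]
  [1] [-6,5]
  [2] [-6,6]
  [3] [-6,6]
  [4] [-6,6]

[-6,6]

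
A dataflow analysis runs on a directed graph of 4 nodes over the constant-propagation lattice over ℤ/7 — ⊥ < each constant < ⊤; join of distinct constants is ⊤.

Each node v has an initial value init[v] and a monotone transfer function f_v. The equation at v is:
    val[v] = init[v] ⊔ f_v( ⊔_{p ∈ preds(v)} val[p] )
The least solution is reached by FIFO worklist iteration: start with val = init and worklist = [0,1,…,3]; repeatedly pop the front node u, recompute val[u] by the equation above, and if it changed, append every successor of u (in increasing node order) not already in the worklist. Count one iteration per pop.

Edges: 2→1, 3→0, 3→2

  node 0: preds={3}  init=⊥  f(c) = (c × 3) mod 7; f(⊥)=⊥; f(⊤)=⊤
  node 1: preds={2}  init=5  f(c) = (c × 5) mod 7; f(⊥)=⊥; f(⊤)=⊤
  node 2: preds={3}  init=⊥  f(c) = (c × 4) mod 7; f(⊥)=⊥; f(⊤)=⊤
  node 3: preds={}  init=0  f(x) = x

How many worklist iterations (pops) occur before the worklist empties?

Worklist (5 pops):
  #1 pop 0: in=0 → 0 (was ⊥); enqueue []
  #2 pop 1: in=⊥ → 5 (no change)
  #3 pop 2: in=0 → 0 (was ⊥); enqueue [1]
  #4 pop 3: in=⊥ → 0 (no change)
  #5 pop 1: in=0 → ⊤ (was 5); enqueue []

Fixpoint:
  val[0] = 0
  val[1] = ⊤
  val[2] = 0
  val[3] = 0

5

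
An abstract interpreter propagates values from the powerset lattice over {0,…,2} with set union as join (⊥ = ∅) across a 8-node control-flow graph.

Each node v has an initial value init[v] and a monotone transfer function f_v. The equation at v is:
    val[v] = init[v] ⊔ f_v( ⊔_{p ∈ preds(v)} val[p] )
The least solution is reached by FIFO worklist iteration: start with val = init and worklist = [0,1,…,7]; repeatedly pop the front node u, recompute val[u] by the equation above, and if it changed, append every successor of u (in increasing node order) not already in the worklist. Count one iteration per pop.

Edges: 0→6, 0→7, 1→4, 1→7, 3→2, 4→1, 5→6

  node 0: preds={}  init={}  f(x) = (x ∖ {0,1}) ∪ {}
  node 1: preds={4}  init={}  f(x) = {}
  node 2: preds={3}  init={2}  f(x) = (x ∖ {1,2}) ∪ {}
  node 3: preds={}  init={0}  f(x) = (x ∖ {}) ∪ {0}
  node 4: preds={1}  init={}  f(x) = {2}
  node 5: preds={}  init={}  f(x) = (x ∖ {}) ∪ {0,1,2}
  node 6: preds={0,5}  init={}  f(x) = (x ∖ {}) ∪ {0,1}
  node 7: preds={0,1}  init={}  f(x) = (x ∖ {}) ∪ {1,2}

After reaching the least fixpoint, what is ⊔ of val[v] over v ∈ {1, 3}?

Trace (9 dequeues):
  [1] u=0 | in {} | out {} | ==
  [2] u=1 | in {} | out {} | ==
  [3] u=2 | in {0} | out {0,2} | prev {2} | push {}
  [4] u=3 | in {} | out {0} | ==
  [5] u=4 | in {} | out {2} | prev {} | push {1}
  [6] u=5 | in {} | out {0,1,2} | prev {} | push {}
  [7] u=6 | in {0,1,2} | out {0,1,2} | prev {} | push {}
  [8] u=7 | in {} | out {1,2} | prev {} | push {}
  [9] u=1 | in {2} | out {} | ==

Converged values:
  [0] {}
  [1] {}
  [2] {0,2}
  [3] {0}
  [4] {2}
  [5] {0,1,2}
  [6] {0,1,2}
  [7] {1,2}

{0}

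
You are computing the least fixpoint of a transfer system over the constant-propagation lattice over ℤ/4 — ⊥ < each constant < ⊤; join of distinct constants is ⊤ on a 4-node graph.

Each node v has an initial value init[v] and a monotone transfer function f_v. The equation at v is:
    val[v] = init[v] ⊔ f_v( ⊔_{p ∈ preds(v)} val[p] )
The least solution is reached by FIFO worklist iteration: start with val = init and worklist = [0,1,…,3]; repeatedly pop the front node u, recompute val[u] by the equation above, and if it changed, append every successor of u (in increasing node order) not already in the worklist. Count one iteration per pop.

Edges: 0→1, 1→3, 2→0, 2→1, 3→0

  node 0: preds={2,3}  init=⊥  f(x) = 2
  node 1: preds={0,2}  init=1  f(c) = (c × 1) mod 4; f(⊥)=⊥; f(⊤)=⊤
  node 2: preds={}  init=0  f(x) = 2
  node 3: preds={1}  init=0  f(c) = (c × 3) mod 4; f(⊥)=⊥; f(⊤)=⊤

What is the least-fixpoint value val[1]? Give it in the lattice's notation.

⊤

Iteration log — 6 steps:
  step 1. node 0  ⊔preds=0  new=2  old=⊥  +wl: 
  step 2. node 1  ⊔preds=⊤  new=⊤  old=1  +wl: 
  step 3. node 2  ⊔preds=⊥  new=⊤  old=0  +wl: 0,1
  step 4. node 3  ⊔preds=⊤  new=⊤  old=0  +wl: 
  step 5. node 0  ⊔preds=⊤  new=2  stable
  step 6. node 1  ⊔preds=⊤  new=⊤  stable

Least fixpoint reached:
  node 0: 2
  node 1: ⊤
  node 2: ⊤
  node 3: ⊤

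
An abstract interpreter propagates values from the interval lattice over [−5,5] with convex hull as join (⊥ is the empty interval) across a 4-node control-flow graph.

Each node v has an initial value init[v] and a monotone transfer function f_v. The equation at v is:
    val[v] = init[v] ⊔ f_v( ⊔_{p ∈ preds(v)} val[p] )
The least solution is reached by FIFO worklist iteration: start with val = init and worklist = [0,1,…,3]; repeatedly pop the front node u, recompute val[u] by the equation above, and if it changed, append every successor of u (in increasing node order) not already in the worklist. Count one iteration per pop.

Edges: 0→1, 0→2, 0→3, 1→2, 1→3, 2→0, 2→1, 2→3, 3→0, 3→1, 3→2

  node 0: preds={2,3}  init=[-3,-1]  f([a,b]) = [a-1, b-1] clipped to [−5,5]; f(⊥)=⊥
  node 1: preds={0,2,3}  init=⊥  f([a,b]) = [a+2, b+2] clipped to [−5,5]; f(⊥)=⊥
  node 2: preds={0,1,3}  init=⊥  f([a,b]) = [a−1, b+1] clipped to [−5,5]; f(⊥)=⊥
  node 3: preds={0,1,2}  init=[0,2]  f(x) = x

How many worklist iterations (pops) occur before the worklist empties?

Trace (11 dequeues):
  [1] u=0 | in [0,2] | out [-3,1] | prev [-3,-1] | push {}
  [2] u=1 | in [-3,2] | out [-1,4] | prev ⊥ | push {}
  [3] u=2 | in [-3,4] | out [-4,5] | prev ⊥ | push {0,1}
  [4] u=3 | in [-4,5] | out [-4,5] | prev [0,2] | push {2}
  [5] u=0 | in [-4,5] | out [-5,4] | prev [-3,1] | push {3}
  [6] u=1 | in [-5,5] | out [-3,5] | prev [-1,4] | push {}
  [7] u=2 | in [-5,5] | out [-5,5] | prev [-4,5] | push {0,1}
  [8] u=3 | in [-5,5] | out [-5,5] | prev [-4,5] | push {2}
  [9] u=0 | in [-5,5] | out [-5,4] | ==
  [10] u=1 | in [-5,5] | out [-3,5] | ==
  [11] u=2 | in [-5,5] | out [-5,5] | ==

Converged values:
  [0] [-5,4]
  [1] [-3,5]
  [2] [-5,5]
  [3] [-5,5]

11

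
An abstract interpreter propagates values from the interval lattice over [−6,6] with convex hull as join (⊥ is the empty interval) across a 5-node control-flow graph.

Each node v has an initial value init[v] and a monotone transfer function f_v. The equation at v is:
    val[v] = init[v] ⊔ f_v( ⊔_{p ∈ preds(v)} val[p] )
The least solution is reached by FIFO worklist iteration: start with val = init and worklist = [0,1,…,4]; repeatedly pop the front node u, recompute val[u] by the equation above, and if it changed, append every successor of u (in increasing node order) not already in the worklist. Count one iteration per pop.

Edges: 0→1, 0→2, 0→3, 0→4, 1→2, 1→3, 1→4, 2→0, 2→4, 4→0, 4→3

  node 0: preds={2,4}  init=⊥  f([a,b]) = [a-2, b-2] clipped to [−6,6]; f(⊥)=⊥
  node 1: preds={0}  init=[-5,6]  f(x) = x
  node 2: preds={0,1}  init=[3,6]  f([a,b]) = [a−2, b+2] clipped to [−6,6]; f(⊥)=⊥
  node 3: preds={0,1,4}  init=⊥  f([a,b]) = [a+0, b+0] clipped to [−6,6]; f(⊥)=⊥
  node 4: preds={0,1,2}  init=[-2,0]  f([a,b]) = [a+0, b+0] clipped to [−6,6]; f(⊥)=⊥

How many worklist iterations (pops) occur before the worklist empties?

11

Iteration log — 11 steps:
  step 1. node 0  ⊔preds=[-2,6]  new=[-4,4]  old=⊥  +wl: 
  step 2. node 1  ⊔preds=[-4,4]  new=[-5,6]  stable
  step 3. node 2  ⊔preds=[-5,6]  new=[-6,6]  old=[3,6]  +wl: 0
  step 4. node 3  ⊔preds=[-5,6]  new=[-5,6]  old=⊥  +wl: 
  step 5. node 4  ⊔preds=[-6,6]  new=[-6,6]  old=[-2,0]  +wl: 3
  step 6. node 0  ⊔preds=[-6,6]  new=[-6,4]  old=[-4,4]  +wl: 1,2,4
  step 7. node 3  ⊔preds=[-6,6]  new=[-6,6]  old=[-5,6]  +wl: 
  step 8. node 1  ⊔preds=[-6,4]  new=[-6,6]  old=[-5,6]  +wl: 3
  step 9. node 2  ⊔preds=[-6,6]  new=[-6,6]  stable
  step 10. node 4  ⊔preds=[-6,6]  new=[-6,6]  stable
  step 11. node 3  ⊔preds=[-6,6]  new=[-6,6]  stable

Least fixpoint reached:
  node 0: [-6,4]
  node 1: [-6,6]
  node 2: [-6,6]
  node 3: [-6,6]
  node 4: [-6,6]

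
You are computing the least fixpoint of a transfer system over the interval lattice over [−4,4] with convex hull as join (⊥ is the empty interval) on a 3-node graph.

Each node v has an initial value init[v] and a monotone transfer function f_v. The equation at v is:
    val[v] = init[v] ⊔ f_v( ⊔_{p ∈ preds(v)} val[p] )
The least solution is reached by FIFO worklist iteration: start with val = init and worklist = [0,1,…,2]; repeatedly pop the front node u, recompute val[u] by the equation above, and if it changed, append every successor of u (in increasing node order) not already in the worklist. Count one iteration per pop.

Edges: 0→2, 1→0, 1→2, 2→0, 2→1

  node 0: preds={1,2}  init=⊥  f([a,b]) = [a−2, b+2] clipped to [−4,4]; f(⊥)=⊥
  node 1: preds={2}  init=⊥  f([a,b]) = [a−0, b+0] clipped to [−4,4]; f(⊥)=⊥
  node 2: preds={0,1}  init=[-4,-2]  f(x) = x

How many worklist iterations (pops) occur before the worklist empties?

Iteration log — 13 steps:
  step 1. node 0  ⊔preds=[-4,-2]  new=[-4,0]  old=⊥  +wl: 
  step 2. node 1  ⊔preds=[-4,-2]  new=[-4,-2]  old=⊥  +wl: 0
  step 3. node 2  ⊔preds=[-4,0]  new=[-4,0]  old=[-4,-2]  +wl: 1
  step 4. node 0  ⊔preds=[-4,0]  new=[-4,2]  old=[-4,0]  +wl: 2
  step 5. node 1  ⊔preds=[-4,0]  new=[-4,0]  old=[-4,-2]  +wl: 0
  step 6. node 2  ⊔preds=[-4,2]  new=[-4,2]  old=[-4,0]  +wl: 1
  step 7. node 0  ⊔preds=[-4,2]  new=[-4,4]  old=[-4,2]  +wl: 2
  step 8. node 1  ⊔preds=[-4,2]  new=[-4,2]  old=[-4,0]  +wl: 0
  step 9. node 2  ⊔preds=[-4,4]  new=[-4,4]  old=[-4,2]  +wl: 1
  step 10. node 0  ⊔preds=[-4,4]  new=[-4,4]  stable
  step 11. node 1  ⊔preds=[-4,4]  new=[-4,4]  old=[-4,2]  +wl: 0,2
  step 12. node 0  ⊔preds=[-4,4]  new=[-4,4]  stable
  step 13. node 2  ⊔preds=[-4,4]  new=[-4,4]  stable

Least fixpoint reached:
  node 0: [-4,4]
  node 1: [-4,4]
  node 2: [-4,4]

13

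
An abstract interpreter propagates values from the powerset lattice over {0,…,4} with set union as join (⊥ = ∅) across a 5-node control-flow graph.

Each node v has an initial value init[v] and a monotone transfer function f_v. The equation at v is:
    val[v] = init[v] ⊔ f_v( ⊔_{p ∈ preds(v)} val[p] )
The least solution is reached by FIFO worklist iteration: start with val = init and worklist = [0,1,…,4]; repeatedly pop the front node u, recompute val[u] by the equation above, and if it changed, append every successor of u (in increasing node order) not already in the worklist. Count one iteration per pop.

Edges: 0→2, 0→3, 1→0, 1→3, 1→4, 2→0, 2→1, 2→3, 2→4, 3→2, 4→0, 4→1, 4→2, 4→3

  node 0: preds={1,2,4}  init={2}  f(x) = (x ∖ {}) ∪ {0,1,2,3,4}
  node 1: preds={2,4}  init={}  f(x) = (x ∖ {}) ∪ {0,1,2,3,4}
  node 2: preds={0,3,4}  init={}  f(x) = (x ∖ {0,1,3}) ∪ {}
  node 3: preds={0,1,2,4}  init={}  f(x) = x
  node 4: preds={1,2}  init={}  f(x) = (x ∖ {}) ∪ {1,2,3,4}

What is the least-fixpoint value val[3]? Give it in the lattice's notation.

Worklist (9 pops):
  #1 pop 0: in={} → {0,1,2,3,4} (was {2}); enqueue []
  #2 pop 1: in={} → {0,1,2,3,4} (was {}); enqueue [0]
  #3 pop 2: in={0,1,2,3,4} → {2,4} (was {}); enqueue [1]
  #4 pop 3: in={0,1,2,3,4} → {0,1,2,3,4} (was {}); enqueue [2]
  #5 pop 4: in={0,1,2,3,4} → {0,1,2,3,4} (was {}); enqueue [3]
  #6 pop 0: in={0,1,2,3,4} → {0,1,2,3,4} (no change)
  #7 pop 1: in={0,1,2,3,4} → {0,1,2,3,4} (no change)
  #8 pop 2: in={0,1,2,3,4} → {2,4} (no change)
  #9 pop 3: in={0,1,2,3,4} → {0,1,2,3,4} (no change)

Fixpoint:
  val[0] = {0,1,2,3,4}
  val[1] = {0,1,2,3,4}
  val[2] = {2,4}
  val[3] = {0,1,2,3,4}
  val[4] = {0,1,2,3,4}

{0,1,2,3,4}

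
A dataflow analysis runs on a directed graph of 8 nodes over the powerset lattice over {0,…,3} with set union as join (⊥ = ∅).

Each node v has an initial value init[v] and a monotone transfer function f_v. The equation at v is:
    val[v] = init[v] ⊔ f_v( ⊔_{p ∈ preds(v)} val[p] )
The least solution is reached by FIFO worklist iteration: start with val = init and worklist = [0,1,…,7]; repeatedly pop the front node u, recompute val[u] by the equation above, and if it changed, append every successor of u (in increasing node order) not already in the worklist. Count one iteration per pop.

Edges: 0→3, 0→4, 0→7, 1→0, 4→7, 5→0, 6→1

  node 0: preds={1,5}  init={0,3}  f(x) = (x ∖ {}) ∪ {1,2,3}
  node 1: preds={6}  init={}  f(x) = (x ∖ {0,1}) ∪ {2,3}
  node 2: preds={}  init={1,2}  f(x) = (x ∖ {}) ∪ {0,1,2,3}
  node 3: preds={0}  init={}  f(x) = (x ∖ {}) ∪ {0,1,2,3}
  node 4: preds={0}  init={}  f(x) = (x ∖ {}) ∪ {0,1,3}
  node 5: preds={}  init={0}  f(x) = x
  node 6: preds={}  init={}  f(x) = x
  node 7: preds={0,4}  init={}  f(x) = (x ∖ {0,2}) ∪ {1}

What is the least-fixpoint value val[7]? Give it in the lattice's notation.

Trace (9 dequeues):
  [1] u=0 | in {0} | out {0,1,2,3} | prev {0,3} | push {}
  [2] u=1 | in {} | out {2,3} | prev {} | push {0}
  [3] u=2 | in {} | out {0,1,2,3} | prev {1,2} | push {}
  [4] u=3 | in {0,1,2,3} | out {0,1,2,3} | prev {} | push {}
  [5] u=4 | in {0,1,2,3} | out {0,1,2,3} | prev {} | push {}
  [6] u=5 | in {} | out {0} | ==
  [7] u=6 | in {} | out {} | ==
  [8] u=7 | in {0,1,2,3} | out {1,3} | prev {} | push {}
  [9] u=0 | in {0,2,3} | out {0,1,2,3} | ==

Converged values:
  [0] {0,1,2,3}
  [1] {2,3}
  [2] {0,1,2,3}
  [3] {0,1,2,3}
  [4] {0,1,2,3}
  [5] {0}
  [6] {}
  [7] {1,3}

{1,3}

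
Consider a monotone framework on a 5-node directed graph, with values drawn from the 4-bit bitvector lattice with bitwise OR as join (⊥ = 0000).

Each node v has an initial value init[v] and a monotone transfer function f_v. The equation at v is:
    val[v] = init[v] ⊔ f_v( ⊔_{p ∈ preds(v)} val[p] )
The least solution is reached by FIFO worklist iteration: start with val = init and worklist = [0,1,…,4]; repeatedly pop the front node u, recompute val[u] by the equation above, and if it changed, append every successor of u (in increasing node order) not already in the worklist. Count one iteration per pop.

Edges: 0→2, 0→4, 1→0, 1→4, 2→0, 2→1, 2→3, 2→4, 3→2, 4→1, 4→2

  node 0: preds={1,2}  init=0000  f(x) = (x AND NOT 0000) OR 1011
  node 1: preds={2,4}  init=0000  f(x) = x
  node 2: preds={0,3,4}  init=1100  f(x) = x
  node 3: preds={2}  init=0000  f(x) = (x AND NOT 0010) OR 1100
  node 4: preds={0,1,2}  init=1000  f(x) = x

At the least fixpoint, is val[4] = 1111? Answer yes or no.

Worklist (10 pops):
  #1 pop 0: in=1100 → 1111 (was 0000); enqueue []
  #2 pop 1: in=1100 → 1100 (was 0000); enqueue [0]
  #3 pop 2: in=1111 → 1111 (was 1100); enqueue [1]
  #4 pop 3: in=1111 → 1101 (was 0000); enqueue [2]
  #5 pop 4: in=1111 → 1111 (was 1000); enqueue []
  #6 pop 0: in=1111 → 1111 (no change)
  #7 pop 1: in=1111 → 1111 (was 1100); enqueue [0,4]
  #8 pop 2: in=1111 → 1111 (no change)
  #9 pop 0: in=1111 → 1111 (no change)
  #10 pop 4: in=1111 → 1111 (no change)

Fixpoint:
  val[0] = 1111
  val[1] = 1111
  val[2] = 1111
  val[3] = 1101
  val[4] = 1111

yes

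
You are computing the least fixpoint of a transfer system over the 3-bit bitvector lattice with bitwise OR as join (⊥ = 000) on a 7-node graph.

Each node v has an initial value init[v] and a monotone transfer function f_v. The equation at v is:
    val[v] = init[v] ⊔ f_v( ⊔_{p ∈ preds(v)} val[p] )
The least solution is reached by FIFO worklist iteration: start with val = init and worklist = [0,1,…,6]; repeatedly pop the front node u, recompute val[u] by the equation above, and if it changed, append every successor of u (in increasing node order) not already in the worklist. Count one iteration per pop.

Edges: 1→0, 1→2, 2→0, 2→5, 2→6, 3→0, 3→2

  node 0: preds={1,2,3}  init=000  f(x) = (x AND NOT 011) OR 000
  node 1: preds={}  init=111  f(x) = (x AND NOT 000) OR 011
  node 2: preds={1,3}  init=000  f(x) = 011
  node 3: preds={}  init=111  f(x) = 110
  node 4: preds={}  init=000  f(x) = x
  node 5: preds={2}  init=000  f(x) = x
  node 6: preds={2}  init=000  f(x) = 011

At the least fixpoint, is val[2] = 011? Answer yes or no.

yes

Trace (8 dequeues):
  [1] u=0 | in 111 | out 100 | prev 000 | push {}
  [2] u=1 | in 000 | out 111 | ==
  [3] u=2 | in 111 | out 011 | prev 000 | push {0}
  [4] u=3 | in 000 | out 111 | ==
  [5] u=4 | in 000 | out 000 | ==
  [6] u=5 | in 011 | out 011 | prev 000 | push {}
  [7] u=6 | in 011 | out 011 | prev 000 | push {}
  [8] u=0 | in 111 | out 100 | ==

Converged values:
  [0] 100
  [1] 111
  [2] 011
  [3] 111
  [4] 000
  [5] 011
  [6] 011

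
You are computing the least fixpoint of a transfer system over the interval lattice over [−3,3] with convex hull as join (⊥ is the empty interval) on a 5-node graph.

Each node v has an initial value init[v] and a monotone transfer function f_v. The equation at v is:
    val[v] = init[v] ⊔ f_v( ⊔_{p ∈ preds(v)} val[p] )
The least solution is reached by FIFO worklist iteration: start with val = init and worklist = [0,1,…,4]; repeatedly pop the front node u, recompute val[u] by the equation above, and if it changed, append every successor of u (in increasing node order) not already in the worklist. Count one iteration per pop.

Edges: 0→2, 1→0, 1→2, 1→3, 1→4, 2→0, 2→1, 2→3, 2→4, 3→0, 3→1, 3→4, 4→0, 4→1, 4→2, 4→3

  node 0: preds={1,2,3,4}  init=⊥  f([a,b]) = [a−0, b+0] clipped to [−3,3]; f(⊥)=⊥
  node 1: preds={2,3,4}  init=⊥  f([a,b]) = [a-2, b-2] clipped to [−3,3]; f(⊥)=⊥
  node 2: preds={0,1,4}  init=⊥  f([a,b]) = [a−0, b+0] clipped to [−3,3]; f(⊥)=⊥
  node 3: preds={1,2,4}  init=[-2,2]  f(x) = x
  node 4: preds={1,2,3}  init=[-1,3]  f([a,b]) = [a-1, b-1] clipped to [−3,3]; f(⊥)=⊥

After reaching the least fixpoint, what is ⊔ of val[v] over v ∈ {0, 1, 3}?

[-3,3]

Worklist (9 pops):
  #1 pop 0: in=[-2,3] → [-2,3] (was ⊥); enqueue []
  #2 pop 1: in=[-2,3] → [-3,1] (was ⊥); enqueue [0]
  #3 pop 2: in=[-3,3] → [-3,3] (was ⊥); enqueue [1]
  #4 pop 3: in=[-3,3] → [-3,3] (was [-2,2]); enqueue []
  #5 pop 4: in=[-3,3] → [-3,3] (was [-1,3]); enqueue [2,3]
  #6 pop 0: in=[-3,3] → [-3,3] (was [-2,3]); enqueue []
  #7 pop 1: in=[-3,3] → [-3,1] (no change)
  #8 pop 2: in=[-3,3] → [-3,3] (no change)
  #9 pop 3: in=[-3,3] → [-3,3] (no change)

Fixpoint:
  val[0] = [-3,3]
  val[1] = [-3,1]
  val[2] = [-3,3]
  val[3] = [-3,3]
  val[4] = [-3,3]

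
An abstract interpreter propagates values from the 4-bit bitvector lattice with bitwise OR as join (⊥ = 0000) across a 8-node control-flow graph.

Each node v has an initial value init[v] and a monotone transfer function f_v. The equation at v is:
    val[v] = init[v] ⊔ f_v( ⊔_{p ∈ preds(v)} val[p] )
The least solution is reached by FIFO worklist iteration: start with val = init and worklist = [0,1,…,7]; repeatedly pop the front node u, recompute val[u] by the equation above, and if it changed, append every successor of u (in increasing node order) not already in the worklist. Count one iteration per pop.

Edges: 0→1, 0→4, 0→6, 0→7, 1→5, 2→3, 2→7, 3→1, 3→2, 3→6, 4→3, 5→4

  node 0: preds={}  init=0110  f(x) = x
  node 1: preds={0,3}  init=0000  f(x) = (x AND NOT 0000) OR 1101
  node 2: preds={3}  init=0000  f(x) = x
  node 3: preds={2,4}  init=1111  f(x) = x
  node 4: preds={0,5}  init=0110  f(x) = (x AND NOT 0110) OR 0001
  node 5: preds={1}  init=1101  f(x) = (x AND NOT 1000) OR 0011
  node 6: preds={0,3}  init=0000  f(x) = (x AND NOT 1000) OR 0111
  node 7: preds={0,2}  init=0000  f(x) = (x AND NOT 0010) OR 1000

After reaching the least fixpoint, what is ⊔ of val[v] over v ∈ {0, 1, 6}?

1111

Trace (10 dequeues):
  [1] u=0 | in 0000 | out 0110 | ==
  [2] u=1 | in 1111 | out 1111 | prev 0000 | push {}
  [3] u=2 | in 1111 | out 1111 | prev 0000 | push {}
  [4] u=3 | in 1111 | out 1111 | ==
  [5] u=4 | in 1111 | out 1111 | prev 0110 | push {3}
  [6] u=5 | in 1111 | out 1111 | prev 1101 | push {4}
  [7] u=6 | in 1111 | out 0111 | prev 0000 | push {}
  [8] u=7 | in 1111 | out 1101 | prev 0000 | push {}
  [9] u=3 | in 1111 | out 1111 | ==
  [10] u=4 | in 1111 | out 1111 | ==

Converged values:
  [0] 0110
  [1] 1111
  [2] 1111
  [3] 1111
  [4] 1111
  [5] 1111
  [6] 0111
  [7] 1101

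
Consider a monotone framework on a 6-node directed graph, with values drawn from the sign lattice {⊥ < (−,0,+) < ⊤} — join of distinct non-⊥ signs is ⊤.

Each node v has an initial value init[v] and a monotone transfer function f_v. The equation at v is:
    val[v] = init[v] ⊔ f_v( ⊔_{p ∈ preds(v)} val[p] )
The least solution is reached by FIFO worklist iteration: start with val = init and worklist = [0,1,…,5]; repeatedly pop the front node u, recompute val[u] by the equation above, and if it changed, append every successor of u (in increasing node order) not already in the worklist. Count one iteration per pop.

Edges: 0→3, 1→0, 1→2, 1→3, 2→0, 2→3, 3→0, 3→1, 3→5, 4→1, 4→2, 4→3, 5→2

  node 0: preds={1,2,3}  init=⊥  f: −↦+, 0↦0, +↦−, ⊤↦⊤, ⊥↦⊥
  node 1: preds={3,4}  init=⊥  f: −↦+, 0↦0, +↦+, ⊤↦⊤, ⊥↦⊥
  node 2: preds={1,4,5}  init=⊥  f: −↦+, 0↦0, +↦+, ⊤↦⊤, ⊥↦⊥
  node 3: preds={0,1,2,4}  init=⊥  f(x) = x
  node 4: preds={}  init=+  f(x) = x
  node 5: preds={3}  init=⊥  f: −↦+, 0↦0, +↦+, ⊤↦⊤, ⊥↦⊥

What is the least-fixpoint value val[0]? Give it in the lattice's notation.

Trace (18 dequeues):
  [1] u=0 | in ⊥ | out ⊥ | ==
  [2] u=1 | in + | out + | prev ⊥ | push {0}
  [3] u=2 | in + | out + | prev ⊥ | push {}
  [4] u=3 | in + | out + | prev ⊥ | push {1}
  [5] u=4 | in ⊥ | out + | ==
  [6] u=5 | in + | out + | prev ⊥ | push {2}
  [7] u=0 | in + | out − | prev ⊥ | push {3}
  [8] u=1 | in + | out + | ==
  [9] u=2 | in + | out + | ==
  [10] u=3 | in ⊤ | out ⊤ | prev + | push {0,1,5}
  [11] u=0 | in ⊤ | out ⊤ | prev − | push {3}
  [12] u=1 | in ⊤ | out ⊤ | prev + | push {0,2}
  [13] u=5 | in ⊤ | out ⊤ | prev + | push {}
  [14] u=3 | in ⊤ | out ⊤ | ==
  [15] u=0 | in ⊤ | out ⊤ | ==
  [16] u=2 | in ⊤ | out ⊤ | prev + | push {0,3}
  [17] u=0 | in ⊤ | out ⊤ | ==
  [18] u=3 | in ⊤ | out ⊤ | ==

Converged values:
  [0] ⊤
  [1] ⊤
  [2] ⊤
  [3] ⊤
  [4] +
  [5] ⊤

⊤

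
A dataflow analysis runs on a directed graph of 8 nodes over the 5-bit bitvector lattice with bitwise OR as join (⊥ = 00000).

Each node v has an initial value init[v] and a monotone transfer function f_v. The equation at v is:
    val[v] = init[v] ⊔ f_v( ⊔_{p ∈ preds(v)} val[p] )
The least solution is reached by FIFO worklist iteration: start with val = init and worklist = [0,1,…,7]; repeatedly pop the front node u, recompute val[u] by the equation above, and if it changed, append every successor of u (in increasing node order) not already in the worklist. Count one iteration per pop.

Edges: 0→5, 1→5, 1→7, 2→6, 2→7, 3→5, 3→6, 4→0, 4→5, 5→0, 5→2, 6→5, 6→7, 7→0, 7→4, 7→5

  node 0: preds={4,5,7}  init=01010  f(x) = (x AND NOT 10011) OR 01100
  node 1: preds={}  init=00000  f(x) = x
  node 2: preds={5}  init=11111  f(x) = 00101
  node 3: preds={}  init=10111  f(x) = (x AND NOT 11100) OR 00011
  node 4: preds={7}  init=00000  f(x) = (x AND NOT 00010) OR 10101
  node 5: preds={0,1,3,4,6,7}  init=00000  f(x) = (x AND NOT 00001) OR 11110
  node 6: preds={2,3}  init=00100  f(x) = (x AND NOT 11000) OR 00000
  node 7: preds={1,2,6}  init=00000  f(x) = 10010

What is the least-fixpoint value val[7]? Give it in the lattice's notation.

10010

Worklist (12 pops):
  #1 pop 0: in=00000 → 01110 (was 01010); enqueue []
  #2 pop 1: in=00000 → 00000 (no change)
  #3 pop 2: in=00000 → 11111 (no change)
  #4 pop 3: in=00000 → 10111 (no change)
  #5 pop 4: in=00000 → 10101 (was 00000); enqueue [0]
  #6 pop 5: in=11111 → 11110 (was 00000); enqueue [2]
  #7 pop 6: in=11111 → 00111 (was 00100); enqueue [5]
  #8 pop 7: in=11111 → 10010 (was 00000); enqueue [4]
  #9 pop 0: in=11111 → 01110 (no change)
  #10 pop 2: in=11110 → 11111 (no change)
  #11 pop 5: in=11111 → 11110 (no change)
  #12 pop 4: in=10010 → 10101 (no change)

Fixpoint:
  val[0] = 01110
  val[1] = 00000
  val[2] = 11111
  val[3] = 10111
  val[4] = 10101
  val[5] = 11110
  val[6] = 00111
  val[7] = 10010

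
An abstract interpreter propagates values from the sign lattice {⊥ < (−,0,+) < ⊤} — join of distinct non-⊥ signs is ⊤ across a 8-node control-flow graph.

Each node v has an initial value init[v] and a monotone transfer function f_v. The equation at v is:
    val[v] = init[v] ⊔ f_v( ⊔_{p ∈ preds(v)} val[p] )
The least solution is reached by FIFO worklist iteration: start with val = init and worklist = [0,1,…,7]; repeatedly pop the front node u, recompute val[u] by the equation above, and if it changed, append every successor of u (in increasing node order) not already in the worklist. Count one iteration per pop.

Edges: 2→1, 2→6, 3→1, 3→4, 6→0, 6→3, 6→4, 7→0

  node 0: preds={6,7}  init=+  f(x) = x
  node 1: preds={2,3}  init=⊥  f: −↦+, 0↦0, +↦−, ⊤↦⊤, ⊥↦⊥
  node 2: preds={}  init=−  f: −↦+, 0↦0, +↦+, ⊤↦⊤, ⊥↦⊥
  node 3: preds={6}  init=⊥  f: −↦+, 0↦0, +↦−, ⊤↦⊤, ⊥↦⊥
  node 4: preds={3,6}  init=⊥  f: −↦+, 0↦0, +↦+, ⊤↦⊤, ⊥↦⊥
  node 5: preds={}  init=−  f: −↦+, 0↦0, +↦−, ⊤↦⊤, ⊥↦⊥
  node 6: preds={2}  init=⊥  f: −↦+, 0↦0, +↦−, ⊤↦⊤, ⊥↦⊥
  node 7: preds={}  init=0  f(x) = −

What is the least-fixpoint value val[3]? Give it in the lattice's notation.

−

Trace (12 dequeues):
  [1] u=0 | in 0 | out ⊤ | prev + | push {}
  [2] u=1 | in − | out + | prev ⊥ | push {}
  [3] u=2 | in ⊥ | out − | ==
  [4] u=3 | in ⊥ | out ⊥ | ==
  [5] u=4 | in ⊥ | out ⊥ | ==
  [6] u=5 | in ⊥ | out − | ==
  [7] u=6 | in − | out + | prev ⊥ | push {0,3,4}
  [8] u=7 | in ⊥ | out ⊤ | prev 0 | push {}
  [9] u=0 | in ⊤ | out ⊤ | ==
  [10] u=3 | in + | out − | prev ⊥ | push {1}
  [11] u=4 | in ⊤ | out ⊤ | prev ⊥ | push {}
  [12] u=1 | in − | out + | ==

Converged values:
  [0] ⊤
  [1] +
  [2] −
  [3] −
  [4] ⊤
  [5] −
  [6] +
  [7] ⊤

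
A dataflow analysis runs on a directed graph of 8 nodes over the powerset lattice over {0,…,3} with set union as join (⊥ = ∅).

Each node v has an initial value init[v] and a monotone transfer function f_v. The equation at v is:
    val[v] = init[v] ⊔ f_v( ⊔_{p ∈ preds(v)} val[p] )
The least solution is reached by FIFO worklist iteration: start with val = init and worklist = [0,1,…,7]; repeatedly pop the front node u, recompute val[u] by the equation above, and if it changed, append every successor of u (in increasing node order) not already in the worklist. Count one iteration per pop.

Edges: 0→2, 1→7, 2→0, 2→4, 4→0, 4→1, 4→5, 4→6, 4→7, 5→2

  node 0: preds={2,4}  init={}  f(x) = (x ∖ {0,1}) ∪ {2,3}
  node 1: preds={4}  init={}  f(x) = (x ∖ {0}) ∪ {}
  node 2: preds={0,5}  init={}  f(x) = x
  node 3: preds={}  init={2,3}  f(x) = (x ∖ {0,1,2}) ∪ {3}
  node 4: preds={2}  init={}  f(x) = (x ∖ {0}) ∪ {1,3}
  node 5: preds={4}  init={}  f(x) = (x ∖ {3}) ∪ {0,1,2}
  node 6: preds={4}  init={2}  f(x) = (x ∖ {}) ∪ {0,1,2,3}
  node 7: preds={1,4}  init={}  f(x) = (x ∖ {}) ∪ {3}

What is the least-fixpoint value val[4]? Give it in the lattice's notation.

{1,2,3}

Worklist (14 pops):
  #1 pop 0: in={} → {2,3} (was {}); enqueue []
  #2 pop 1: in={} → {} (no change)
  #3 pop 2: in={2,3} → {2,3} (was {}); enqueue [0]
  #4 pop 3: in={} → {2,3} (no change)
  #5 pop 4: in={2,3} → {1,2,3} (was {}); enqueue [1]
  #6 pop 5: in={1,2,3} → {0,1,2} (was {}); enqueue [2]
  #7 pop 6: in={1,2,3} → {0,1,2,3} (was {2}); enqueue []
  #8 pop 7: in={1,2,3} → {1,2,3} (was {}); enqueue []
  #9 pop 0: in={1,2,3} → {2,3} (no change)
  #10 pop 1: in={1,2,3} → {1,2,3} (was {}); enqueue [7]
  #11 pop 2: in={0,1,2,3} → {0,1,2,3} (was {2,3}); enqueue [0,4]
  #12 pop 7: in={1,2,3} → {1,2,3} (no change)
  #13 pop 0: in={0,1,2,3} → {2,3} (no change)
  #14 pop 4: in={0,1,2,3} → {1,2,3} (no change)

Fixpoint:
  val[0] = {2,3}
  val[1] = {1,2,3}
  val[2] = {0,1,2,3}
  val[3] = {2,3}
  val[4] = {1,2,3}
  val[5] = {0,1,2}
  val[6] = {0,1,2,3}
  val[7] = {1,2,3}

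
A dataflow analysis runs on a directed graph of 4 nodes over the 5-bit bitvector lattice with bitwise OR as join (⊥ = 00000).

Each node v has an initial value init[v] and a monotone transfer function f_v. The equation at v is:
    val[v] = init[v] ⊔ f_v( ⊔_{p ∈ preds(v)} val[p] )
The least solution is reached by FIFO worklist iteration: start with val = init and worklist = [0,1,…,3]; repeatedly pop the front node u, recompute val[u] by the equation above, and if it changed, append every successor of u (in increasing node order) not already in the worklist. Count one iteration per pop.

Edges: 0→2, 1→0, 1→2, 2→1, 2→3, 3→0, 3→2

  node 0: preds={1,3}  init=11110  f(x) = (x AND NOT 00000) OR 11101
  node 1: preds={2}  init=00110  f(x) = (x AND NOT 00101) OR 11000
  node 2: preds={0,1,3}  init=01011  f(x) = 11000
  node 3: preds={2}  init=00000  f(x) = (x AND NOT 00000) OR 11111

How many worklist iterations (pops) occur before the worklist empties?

7

Iteration log — 7 steps:
  step 1. node 0  ⊔preds=00110  new=11111  old=11110  +wl: 
  step 2. node 1  ⊔preds=01011  new=11110  old=00110  +wl: 0
  step 3. node 2  ⊔preds=11111  new=11011  old=01011  +wl: 1
  step 4. node 3  ⊔preds=11011  new=11111  old=00000  +wl: 2
  step 5. node 0  ⊔preds=11111  new=11111  stable
  step 6. node 1  ⊔preds=11011  new=11110  stable
  step 7. node 2  ⊔preds=11111  new=11011  stable

Least fixpoint reached:
  node 0: 11111
  node 1: 11110
  node 2: 11011
  node 3: 11111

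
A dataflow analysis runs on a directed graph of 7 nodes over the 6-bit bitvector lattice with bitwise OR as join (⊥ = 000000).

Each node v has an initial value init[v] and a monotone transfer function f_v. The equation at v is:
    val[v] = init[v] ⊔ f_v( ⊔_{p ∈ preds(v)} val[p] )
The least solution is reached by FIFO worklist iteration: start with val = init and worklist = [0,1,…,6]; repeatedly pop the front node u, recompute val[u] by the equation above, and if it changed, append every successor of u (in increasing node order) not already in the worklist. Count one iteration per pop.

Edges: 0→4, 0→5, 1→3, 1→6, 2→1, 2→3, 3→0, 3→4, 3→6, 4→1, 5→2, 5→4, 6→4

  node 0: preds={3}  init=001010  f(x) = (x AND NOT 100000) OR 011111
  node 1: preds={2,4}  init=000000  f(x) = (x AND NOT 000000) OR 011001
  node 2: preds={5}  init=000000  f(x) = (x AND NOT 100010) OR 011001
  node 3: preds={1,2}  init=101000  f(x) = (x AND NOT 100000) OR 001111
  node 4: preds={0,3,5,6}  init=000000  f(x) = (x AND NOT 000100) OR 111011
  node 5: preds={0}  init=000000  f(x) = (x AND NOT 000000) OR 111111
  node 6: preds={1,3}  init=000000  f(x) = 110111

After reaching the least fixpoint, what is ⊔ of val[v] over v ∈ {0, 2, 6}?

111111

Trace (16 dequeues):
  [1] u=0 | in 101000 | out 011111 | prev 001010 | push {}
  [2] u=1 | in 000000 | out 011001 | prev 000000 | push {}
  [3] u=2 | in 000000 | out 011001 | prev 000000 | push {1}
  [4] u=3 | in 011001 | out 111111 | prev 101000 | push {0}
  [5] u=4 | in 111111 | out 111011 | prev 000000 | push {}
  [6] u=5 | in 011111 | out 111111 | prev 000000 | push {2,4}
  [7] u=6 | in 111111 | out 110111 | prev 000000 | push {}
  [8] u=1 | in 111011 | out 111011 | prev 011001 | push {3,6}
  [9] u=0 | in 111111 | out 011111 | ==
  [10] u=2 | in 111111 | out 011101 | prev 011001 | push {1}
  [11] u=4 | in 111111 | out 111011 | ==
  [12] u=3 | in 111111 | out 111111 | ==
  [13] u=6 | in 111111 | out 110111 | ==
  [14] u=1 | in 111111 | out 111111 | prev 111011 | push {3,6}
  [15] u=3 | in 111111 | out 111111 | ==
  [16] u=6 | in 111111 | out 110111 | ==

Converged values:
  [0] 011111
  [1] 111111
  [2] 011101
  [3] 111111
  [4] 111011
  [5] 111111
  [6] 110111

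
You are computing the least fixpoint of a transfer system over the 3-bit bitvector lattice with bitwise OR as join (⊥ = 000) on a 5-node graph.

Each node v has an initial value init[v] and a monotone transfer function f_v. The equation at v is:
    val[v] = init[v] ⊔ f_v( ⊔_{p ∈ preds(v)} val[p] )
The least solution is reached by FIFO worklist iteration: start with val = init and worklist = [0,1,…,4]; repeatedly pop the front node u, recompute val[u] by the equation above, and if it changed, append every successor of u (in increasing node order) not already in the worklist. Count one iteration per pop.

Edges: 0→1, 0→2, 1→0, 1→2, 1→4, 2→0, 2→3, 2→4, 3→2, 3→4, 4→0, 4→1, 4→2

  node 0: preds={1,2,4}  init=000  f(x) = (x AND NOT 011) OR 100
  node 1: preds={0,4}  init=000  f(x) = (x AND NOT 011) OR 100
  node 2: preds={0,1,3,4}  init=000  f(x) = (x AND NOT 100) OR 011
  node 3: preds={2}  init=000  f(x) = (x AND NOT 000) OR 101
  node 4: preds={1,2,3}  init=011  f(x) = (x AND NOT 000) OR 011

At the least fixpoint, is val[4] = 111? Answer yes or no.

Iteration log — 8 steps:
  step 1. node 0  ⊔preds=011  new=100  old=000  +wl: 
  step 2. node 1  ⊔preds=111  new=100  old=000  +wl: 0
  step 3. node 2  ⊔preds=111  new=011  old=000  +wl: 
  step 4. node 3  ⊔preds=011  new=111  old=000  +wl: 2
  step 5. node 4  ⊔preds=111  new=111  old=011  +wl: 1
  step 6. node 0  ⊔preds=111  new=100  stable
  step 7. node 2  ⊔preds=111  new=011  stable
  step 8. node 1  ⊔preds=111  new=100  stable

Least fixpoint reached:
  node 0: 100
  node 1: 100
  node 2: 011
  node 3: 111
  node 4: 111

yes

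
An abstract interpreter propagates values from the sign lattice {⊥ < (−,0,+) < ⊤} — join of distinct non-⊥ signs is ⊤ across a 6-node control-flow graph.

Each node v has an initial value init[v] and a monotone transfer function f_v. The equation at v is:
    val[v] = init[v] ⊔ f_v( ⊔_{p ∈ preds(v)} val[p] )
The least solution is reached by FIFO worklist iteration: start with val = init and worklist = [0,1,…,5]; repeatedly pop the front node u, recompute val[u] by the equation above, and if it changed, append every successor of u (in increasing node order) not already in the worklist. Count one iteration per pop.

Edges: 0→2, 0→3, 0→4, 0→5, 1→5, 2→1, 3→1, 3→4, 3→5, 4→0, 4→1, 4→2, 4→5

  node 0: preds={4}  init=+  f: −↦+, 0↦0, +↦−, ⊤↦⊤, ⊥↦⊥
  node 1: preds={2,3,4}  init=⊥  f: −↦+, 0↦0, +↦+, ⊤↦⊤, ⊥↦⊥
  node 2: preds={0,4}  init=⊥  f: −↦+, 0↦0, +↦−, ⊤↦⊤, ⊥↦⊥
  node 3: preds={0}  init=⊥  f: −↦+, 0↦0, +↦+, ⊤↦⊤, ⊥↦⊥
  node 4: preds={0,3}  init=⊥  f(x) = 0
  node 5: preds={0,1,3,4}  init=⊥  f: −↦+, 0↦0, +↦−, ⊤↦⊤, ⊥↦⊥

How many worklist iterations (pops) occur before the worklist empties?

14

Trace (14 dequeues):
  [1] u=0 | in ⊥ | out + | ==
  [2] u=1 | in ⊥ | out ⊥ | ==
  [3] u=2 | in + | out − | prev ⊥ | push {1}
  [4] u=3 | in + | out + | prev ⊥ | push {}
  [5] u=4 | in + | out 0 | prev ⊥ | push {0,2}
  [6] u=5 | in ⊤ | out ⊤ | prev ⊥ | push {}
  [7] u=1 | in ⊤ | out ⊤ | prev ⊥ | push {5}
  [8] u=0 | in 0 | out ⊤ | prev + | push {3,4}
  [9] u=2 | in ⊤ | out ⊤ | prev − | push {1}
  [10] u=5 | in ⊤ | out ⊤ | ==
  [11] u=3 | in ⊤ | out ⊤ | prev + | push {5}
  [12] u=4 | in ⊤ | out 0 | ==
  [13] u=1 | in ⊤ | out ⊤ | ==
  [14] u=5 | in ⊤ | out ⊤ | ==

Converged values:
  [0] ⊤
  [1] ⊤
  [2] ⊤
  [3] ⊤
  [4] 0
  [5] ⊤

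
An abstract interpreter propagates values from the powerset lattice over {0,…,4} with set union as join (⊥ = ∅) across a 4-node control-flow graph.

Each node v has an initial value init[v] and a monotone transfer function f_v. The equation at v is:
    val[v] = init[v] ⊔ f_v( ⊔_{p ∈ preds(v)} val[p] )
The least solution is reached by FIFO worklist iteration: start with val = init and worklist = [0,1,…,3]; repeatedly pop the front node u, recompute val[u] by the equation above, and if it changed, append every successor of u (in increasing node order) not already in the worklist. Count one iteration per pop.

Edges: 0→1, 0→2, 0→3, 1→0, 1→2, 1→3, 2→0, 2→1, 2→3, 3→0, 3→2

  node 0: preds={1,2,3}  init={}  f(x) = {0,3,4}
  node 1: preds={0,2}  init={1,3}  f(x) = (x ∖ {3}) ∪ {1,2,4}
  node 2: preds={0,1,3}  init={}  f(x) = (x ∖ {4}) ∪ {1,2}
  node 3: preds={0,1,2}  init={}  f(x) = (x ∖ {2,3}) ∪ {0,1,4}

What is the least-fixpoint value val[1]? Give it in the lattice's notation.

Worklist (7 pops):
  #1 pop 0: in={1,3} → {0,3,4} (was {}); enqueue []
  #2 pop 1: in={0,3,4} → {0,1,2,3,4} (was {1,3}); enqueue [0]
  #3 pop 2: in={0,1,2,3,4} → {0,1,2,3} (was {}); enqueue [1]
  #4 pop 3: in={0,1,2,3,4} → {0,1,4} (was {}); enqueue [2]
  #5 pop 0: in={0,1,2,3,4} → {0,3,4} (no change)
  #6 pop 1: in={0,1,2,3,4} → {0,1,2,3,4} (no change)
  #7 pop 2: in={0,1,2,3,4} → {0,1,2,3} (no change)

Fixpoint:
  val[0] = {0,3,4}
  val[1] = {0,1,2,3,4}
  val[2] = {0,1,2,3}
  val[3] = {0,1,4}

{0,1,2,3,4}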